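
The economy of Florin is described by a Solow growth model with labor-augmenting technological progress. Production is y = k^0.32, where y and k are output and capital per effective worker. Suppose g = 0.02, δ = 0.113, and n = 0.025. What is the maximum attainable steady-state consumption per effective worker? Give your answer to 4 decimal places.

c_gold ≈ 0.9479

Break-even investment rate: n + g + δ = 0.025 + 0.02 + 0.113 = 0.158.
Golden rule sets MPK = n+g+δ: 0.32·k^(0.32−1) = 0.158, so k_gold = (0.32/0.158)^(1/0.68) ≈ 2.8231.
y_gold = 2.8231^0.32 ≈ 1.3939.
c_gold = y_gold − (n+g+δ)·k_gold = 1.3939 − 0.158·2.8231 ≈ 0.9479.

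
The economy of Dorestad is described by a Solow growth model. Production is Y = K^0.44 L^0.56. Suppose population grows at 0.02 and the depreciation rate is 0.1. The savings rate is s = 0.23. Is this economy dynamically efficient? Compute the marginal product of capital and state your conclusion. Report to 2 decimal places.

dynamically efficient; MPK ≈ 0.23

n + δ = 0.02 + 0.1 = 0.12.
Steady-state k*: s·k^0.44 = 0.12·k gives k* = (0.23/0.12)^(1/0.56) ≈ 3.1956.
MPK = 0.44·3.1956^(-0.56) ≈ 0.2296.
MPK > n+δ = 0.12, so the economy is dynamically efficient (under-saving).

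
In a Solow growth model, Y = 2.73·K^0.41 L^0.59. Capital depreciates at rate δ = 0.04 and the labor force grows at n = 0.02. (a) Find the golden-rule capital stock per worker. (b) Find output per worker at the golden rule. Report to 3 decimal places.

(a) k_gold ≈ 142.525; (b) y_gold ≈ 20.857

n + δ = 0.02 + 0.04 = 0.06.
Setting f'(k) = n+δ gives 0.41·2.73·k^(0.41−1) = 0.06, hence k_gold = (0.41·2.73/0.06)^(1/0.59) ≈ 142.5247.
y_gold = 2.73·142.5247^0.41 ≈ 20.8573.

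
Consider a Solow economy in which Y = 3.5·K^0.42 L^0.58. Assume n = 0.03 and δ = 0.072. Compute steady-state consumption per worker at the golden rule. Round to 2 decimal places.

c_gold ≈ 14.01

The effective depreciation rate is n + δ = 0.03 + 0.072 = 0.102.
Golden rule sets MPK = n+δ: 0.42·3.5·k^(0.42−1) = 0.102, so k_gold = (0.42·3.5/0.102)^(1/0.58) ≈ 99.4920.
y_gold = 3.5·99.4920^0.42 ≈ 24.1623.
c_gold = y_gold − (n+δ)·k_gold = 24.1623 − 0.102·99.4920 ≈ 14.0142.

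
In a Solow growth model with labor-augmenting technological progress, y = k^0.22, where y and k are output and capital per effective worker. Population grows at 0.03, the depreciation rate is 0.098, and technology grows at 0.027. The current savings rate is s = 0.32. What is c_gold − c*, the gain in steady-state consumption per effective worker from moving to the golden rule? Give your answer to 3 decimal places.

Capital per effective worker breaks even when investment replaces (n + g + δ)·k; here n + g + δ = 0.155.
Current steady state (s = 0.32): k* = (0.32/0.155)^(1/0.78) ≈ 2.5329, y* = 2.5329^0.22 ≈ 1.2269, c* = (1−0.32)·1.2269 ≈ 0.8343.
Setting f'(k) = n+g+δ gives 0.22·k^(0.22−1) = 0.155, hence k_gold = (0.22/0.155)^(1/0.78) ≈ 1.5667.
y_gold = 1.5667^0.22 ≈ 1.1038, c_gold = y_gold − 0.155·k_gold ≈ 0.8610.
Gain: Δc = 0.8610 − 0.8343 ≈ 0.0267.

Δc ≈ 0.027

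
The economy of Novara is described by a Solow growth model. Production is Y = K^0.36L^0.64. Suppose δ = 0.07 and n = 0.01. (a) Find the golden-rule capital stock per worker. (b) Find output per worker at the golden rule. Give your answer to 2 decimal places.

(a) k_gold ≈ 10.49; (b) y_gold ≈ 2.33

n + δ = 0.01 + 0.07 = 0.08.
Maximizing c = f(k) − (n+δ)·k gives f'(k) = n+δ, i.e. 0.36·k^(0.36−1) = 0.08, so k_gold = (0.36/0.08)^(1/0.64) ≈ 10.4868.
y_gold = 10.4868^0.36 ≈ 2.3304.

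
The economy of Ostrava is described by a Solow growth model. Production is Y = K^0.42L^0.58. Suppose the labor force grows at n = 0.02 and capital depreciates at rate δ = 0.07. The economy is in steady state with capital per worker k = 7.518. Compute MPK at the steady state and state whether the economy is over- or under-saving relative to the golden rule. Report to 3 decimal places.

under-saving; MPK ≈ 0.130

Capital per worker breaks even when investment replaces (n + δ)·k; here n + δ = 0.09.
MPK = 0.42·k^(0.42−1) = 0.42·7.518^(-0.58) ≈ 0.1303.
MPK > 0.09, so the economy is dynamically efficient (under-saving).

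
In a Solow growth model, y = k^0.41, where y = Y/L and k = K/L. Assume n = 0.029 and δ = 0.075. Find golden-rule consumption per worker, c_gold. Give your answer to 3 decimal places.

c_gold ≈ 1.531

Capital per worker breaks even when investment replaces (n + δ)·k; here n + δ = 0.104.
Maximizing c = f(k) − (n+δ)·k gives f'(k) = n+δ, i.e. 0.41·k^(0.41−1) = 0.104, so k_gold = (0.41/0.104)^(1/0.59) ≈ 10.2270.
y_gold = 10.2270^0.41 ≈ 2.5942.
c_gold = y_gold − (n+δ)·k_gold = 2.5942 − 0.104·10.2270 ≈ 1.5306.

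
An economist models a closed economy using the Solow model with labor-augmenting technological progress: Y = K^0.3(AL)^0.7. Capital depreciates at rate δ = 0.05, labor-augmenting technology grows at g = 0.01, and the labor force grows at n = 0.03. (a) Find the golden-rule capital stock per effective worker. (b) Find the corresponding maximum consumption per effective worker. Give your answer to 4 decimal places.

(a) k_gold ≈ 5.5843; (b) c_gold ≈ 1.1727

Break-even investment rate: n + g + δ = 0.03 + 0.01 + 0.05 = 0.09.
Maximizing c = f(k) − (n+g+δ)·k gives f'(k) = n+g+δ, i.e. 0.3·k^(0.3−1) = 0.09, so k_gold = (0.3/0.09)^(1/0.7) ≈ 5.5843.
y_gold = 5.5843^0.3 ≈ 1.6753; c_gold = y_gold − 0.09·k_gold ≈ 1.1727.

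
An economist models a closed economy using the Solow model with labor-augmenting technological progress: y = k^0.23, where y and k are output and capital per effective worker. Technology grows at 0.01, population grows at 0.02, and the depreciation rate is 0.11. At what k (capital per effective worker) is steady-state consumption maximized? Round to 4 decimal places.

k_gold ≈ 1.9055

The effective depreciation rate is n + g + δ = 0.02 + 0.01 + 0.11 = 0.14.
Setting f'(k) = n+g+δ gives 0.23·k^(0.23−1) = 0.14, hence k_gold = (0.23/0.14)^(1/0.77) ≈ 1.9055.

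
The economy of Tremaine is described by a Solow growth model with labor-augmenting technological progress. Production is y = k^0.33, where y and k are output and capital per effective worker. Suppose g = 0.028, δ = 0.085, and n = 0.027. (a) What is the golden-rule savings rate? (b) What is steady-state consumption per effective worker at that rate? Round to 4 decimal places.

The effective depreciation rate is n + g + δ = 0.027 + 0.028 + 0.085 = 0.14.
For Cobb-Douglas, s_gold equals capital's share: s_gold = 0.33.
Golden rule sets MPK = n+g+δ: 0.33·k^(0.33−1) = 0.14, so k_gold = (0.33/0.14)^(1/0.67) ≈ 3.5958.
y_gold = 3.5958^0.33 ≈ 1.5255; c_gold = (1−0.33)·y_gold ≈ 1.0221.

(a) s_gold = 0.3300; (b) c_gold ≈ 1.0221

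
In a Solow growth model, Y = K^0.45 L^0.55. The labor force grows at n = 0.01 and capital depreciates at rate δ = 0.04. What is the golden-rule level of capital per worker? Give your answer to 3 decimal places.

k_gold ≈ 54.323

Capital per worker breaks even when investment replaces (n + δ)·k; here n + δ = 0.05.
Golden rule sets MPK = n+δ: 0.45·k^(0.45−1) = 0.05, so k_gold = (0.45/0.05)^(1/0.55) ≈ 54.3233.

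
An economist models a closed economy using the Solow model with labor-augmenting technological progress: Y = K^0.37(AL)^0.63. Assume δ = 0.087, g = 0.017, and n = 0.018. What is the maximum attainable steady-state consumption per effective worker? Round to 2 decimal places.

c_gold ≈ 1.21

n + g + δ = 0.018 + 0.017 + 0.087 = 0.122.
Setting f'(k) = n+g+δ gives 0.37·k^(0.37−1) = 0.122, hence k_gold = (0.37/0.122)^(1/0.63) ≈ 5.8187.
y_gold = 5.8187^0.37 ≈ 1.9186.
c_gold = y_gold − (n+g+δ)·k_gold = 1.9186 − 0.122·5.8187 ≈ 1.2087.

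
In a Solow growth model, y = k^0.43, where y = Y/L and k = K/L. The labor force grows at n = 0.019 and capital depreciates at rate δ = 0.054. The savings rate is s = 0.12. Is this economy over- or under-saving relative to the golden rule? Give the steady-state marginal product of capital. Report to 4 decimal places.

under-saving; MPK ≈ 0.2616

n + δ = 0.019 + 0.054 = 0.073.
Steady-state k*: s·k^0.43 = 0.073·k gives k* = (0.12/0.073)^(1/0.57) ≈ 2.3917.
MPK = 0.43·2.3917^(-0.57) ≈ 0.2616.
MPK > n+δ = 0.073, so the economy is dynamically efficient (under-saving).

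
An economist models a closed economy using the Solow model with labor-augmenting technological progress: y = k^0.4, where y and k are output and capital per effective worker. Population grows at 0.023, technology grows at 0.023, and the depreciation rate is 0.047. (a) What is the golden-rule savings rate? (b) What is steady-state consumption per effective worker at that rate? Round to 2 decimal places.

Break-even investment rate: n + g + δ = 0.023 + 0.023 + 0.047 = 0.093.
For Cobb-Douglas, s_gold equals capital's share: s_gold = 0.4.
Maximizing c = f(k) − (n+g+δ)·k gives f'(k) = n+g+δ, i.e. 0.4·k^(0.4−1) = 0.093, so k_gold = (0.4/0.093)^(1/0.6) ≈ 11.3753.
y_gold = 11.3753^0.4 ≈ 2.6448; c_gold = (1−0.4)·y_gold ≈ 1.5869.

(a) s_gold = 0.40; (b) c_gold ≈ 1.59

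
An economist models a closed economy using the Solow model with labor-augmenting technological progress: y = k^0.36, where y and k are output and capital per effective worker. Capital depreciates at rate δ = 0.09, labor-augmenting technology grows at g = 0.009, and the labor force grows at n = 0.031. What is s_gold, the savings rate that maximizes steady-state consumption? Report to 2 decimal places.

s_gold = 0.36

Break-even investment rate: n + g + δ = 0.031 + 0.009 + 0.09 = 0.13.
At the golden rule MPK = n+g+δ, and in any Cobb-Douglas steady state s = (n+g+δ)·k/y = MPK·k/y = capital's share 0.36.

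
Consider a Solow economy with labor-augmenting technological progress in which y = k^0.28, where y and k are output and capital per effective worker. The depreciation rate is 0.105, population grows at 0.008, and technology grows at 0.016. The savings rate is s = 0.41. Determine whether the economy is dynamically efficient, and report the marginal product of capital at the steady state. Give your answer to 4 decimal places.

dynamically inefficient; MPK ≈ 0.0881

The effective depreciation rate is n + g + δ = 0.008 + 0.016 + 0.105 = 0.129.
Steady-state k*: s·k^0.28 = 0.129·k gives k* = (0.41/0.129)^(1/0.72) ≈ 4.9830.
MPK = 0.28·4.9830^(-0.72) ≈ 0.0881.
MPK < n+g+δ = 0.129, so the economy is dynamically inefficient (over-saving).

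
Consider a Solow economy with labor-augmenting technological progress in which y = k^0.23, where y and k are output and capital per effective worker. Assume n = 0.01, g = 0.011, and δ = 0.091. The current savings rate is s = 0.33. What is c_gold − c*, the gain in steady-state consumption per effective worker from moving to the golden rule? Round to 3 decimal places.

Δc ≈ 0.029

Capital per effective worker breaks even when investment replaces (n + g + δ)·k; here n + g + δ = 0.112.
Current steady state (s = 0.33): k* = (0.33/0.112)^(1/0.77) ≈ 4.0689, y* = 4.0689^0.23 ≈ 1.3810, c* = (1−0.33)·1.3810 ≈ 0.9252.
Setting f'(k) = n+g+δ gives 0.23·k^(0.23−1) = 0.112, hence k_gold = (0.23/0.112)^(1/0.77) ≈ 2.5460.
y_gold = 2.5460^0.23 ≈ 1.2398, c_gold = y_gold − 0.112·k_gold ≈ 0.9546.
Gain: Δc = 0.9546 − 0.9252 ≈ 0.0294.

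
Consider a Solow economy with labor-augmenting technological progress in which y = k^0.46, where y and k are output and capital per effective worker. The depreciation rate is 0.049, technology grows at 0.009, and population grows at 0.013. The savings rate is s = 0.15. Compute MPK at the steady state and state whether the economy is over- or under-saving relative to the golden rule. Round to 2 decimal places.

under-saving; MPK ≈ 0.22

Break-even investment rate: n + g + δ = 0.013 + 0.009 + 0.049 = 0.071.
Steady-state k*: s·k^0.46 = 0.071·k gives k* = (0.15/0.071)^(1/0.54) ≈ 3.9952.
MPK = 0.46·3.9952^(-0.54) ≈ 0.2177.
MPK > n+g+δ = 0.071, so the economy is dynamically efficient (under-saving).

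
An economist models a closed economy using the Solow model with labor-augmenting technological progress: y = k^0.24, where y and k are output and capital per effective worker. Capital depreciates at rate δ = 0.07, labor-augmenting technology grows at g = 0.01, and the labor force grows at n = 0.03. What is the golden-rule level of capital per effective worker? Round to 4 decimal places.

k_gold ≈ 2.7913

The effective depreciation rate is n + g + δ = 0.03 + 0.01 + 0.07 = 0.11.
Maximizing c = f(k) − (n+g+δ)·k gives f'(k) = n+g+δ, i.e. 0.24·k^(0.24−1) = 0.11, so k_gold = (0.24/0.11)^(1/0.76) ≈ 2.7913.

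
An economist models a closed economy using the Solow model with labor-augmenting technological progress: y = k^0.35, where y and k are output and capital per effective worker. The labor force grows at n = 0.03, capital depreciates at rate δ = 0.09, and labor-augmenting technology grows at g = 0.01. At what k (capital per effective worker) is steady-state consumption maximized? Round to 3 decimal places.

k_gold ≈ 4.589

Capital per effective worker breaks even when investment replaces (n + g + δ)·k; here n + g + δ = 0.13.
Maximizing c = f(k) − (n+g+δ)·k gives f'(k) = n+g+δ, i.e. 0.35·k^(0.35−1) = 0.13, so k_gold = (0.35/0.13)^(1/0.65) ≈ 4.5891.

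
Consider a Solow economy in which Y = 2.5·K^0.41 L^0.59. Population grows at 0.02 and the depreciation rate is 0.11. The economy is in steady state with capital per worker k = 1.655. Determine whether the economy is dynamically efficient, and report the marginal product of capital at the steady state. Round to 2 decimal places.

Capital per worker breaks even when investment replaces (n + δ)·k; here n + δ = 0.13.
MPK = 0.41·2.5·k^(0.41−1) = 0.41·2.5·1.655^(-0.59) ≈ 0.7614.
MPK > 0.13, so the economy is dynamically efficient (under-saving).

dynamically efficient; MPK ≈ 0.76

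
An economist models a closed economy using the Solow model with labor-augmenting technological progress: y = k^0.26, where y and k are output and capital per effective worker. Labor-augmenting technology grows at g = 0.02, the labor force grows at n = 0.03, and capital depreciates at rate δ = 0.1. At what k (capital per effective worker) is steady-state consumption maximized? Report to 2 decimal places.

Break-even investment rate: n + g + δ = 0.03 + 0.02 + 0.1 = 0.15.
Golden rule sets MPK = n+g+δ: 0.26·k^(0.26−1) = 0.15, so k_gold = (0.26/0.15)^(1/0.74) ≈ 2.1029.

k_gold ≈ 2.10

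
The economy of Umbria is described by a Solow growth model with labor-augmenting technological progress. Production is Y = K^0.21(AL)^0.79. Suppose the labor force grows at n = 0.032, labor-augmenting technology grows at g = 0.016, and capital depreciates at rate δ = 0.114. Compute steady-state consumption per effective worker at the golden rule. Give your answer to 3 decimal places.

c_gold ≈ 0.846

The effective depreciation rate is n + g + δ = 0.032 + 0.016 + 0.114 = 0.162.
Maximizing c = f(k) − (n+g+δ)·k gives f'(k) = n+g+δ, i.e. 0.21·k^(0.21−1) = 0.162, so k_gold = (0.21/0.162)^(1/0.79) ≈ 1.3889.
y_gold = 1.3889^0.21 ≈ 1.0714.
c_gold = y_gold − (n+g+δ)·k_gold = 1.0714 − 0.162·1.3889 ≈ 0.8464.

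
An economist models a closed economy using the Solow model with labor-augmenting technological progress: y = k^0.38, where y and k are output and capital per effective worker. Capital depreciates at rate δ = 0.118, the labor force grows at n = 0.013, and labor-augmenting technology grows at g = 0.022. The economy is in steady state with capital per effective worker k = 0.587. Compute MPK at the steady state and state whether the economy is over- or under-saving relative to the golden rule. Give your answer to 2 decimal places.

under-saving; MPK ≈ 0.53

The effective depreciation rate is n + g + δ = 0.013 + 0.022 + 0.118 = 0.153.
MPK = 0.38·k^(0.38−1) = 0.38·0.587^(-0.62) ≈ 0.5287.
MPK > 0.153, so the economy is dynamically efficient (under-saving).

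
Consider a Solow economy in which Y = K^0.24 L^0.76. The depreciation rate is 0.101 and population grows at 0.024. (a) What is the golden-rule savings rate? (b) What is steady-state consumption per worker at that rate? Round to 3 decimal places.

Break-even investment rate: n + δ = 0.024 + 0.101 = 0.125.
For Cobb-Douglas, s_gold equals capital's share: s_gold = 0.24.
At the golden rule the marginal product of capital equals n+δ: 0.24·k^(0.24−1) = 0.125. Solving, k_gold = (0.24/0.125)^(1/0.76) ≈ 2.3592.
y_gold = 2.3592^0.24 ≈ 1.2288; c_gold = (1−0.24)·y_gold ≈ 0.9339.

(a) s_gold = 0.240; (b) c_gold ≈ 0.934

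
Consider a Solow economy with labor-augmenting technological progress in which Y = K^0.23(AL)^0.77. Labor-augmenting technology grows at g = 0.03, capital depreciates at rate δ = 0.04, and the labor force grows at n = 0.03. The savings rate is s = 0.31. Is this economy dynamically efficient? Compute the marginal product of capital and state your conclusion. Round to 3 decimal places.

n + g + δ = 0.03 + 0.03 + 0.04 = 0.1.
Steady-state k*: s·k^0.23 = 0.1·k gives k* = (0.31/0.1)^(1/0.77) ≈ 4.3464.
MPK = 0.23·4.3464^(-0.77) ≈ 0.0742.
MPK < n+g+δ = 0.1, so the economy is dynamically inefficient (over-saving).

dynamically inefficient; MPK ≈ 0.074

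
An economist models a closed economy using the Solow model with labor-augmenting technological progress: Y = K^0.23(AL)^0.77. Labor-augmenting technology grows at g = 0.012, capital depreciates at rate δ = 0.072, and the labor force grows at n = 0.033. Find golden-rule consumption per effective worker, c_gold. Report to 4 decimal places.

The effective depreciation rate is n + g + δ = 0.033 + 0.012 + 0.072 = 0.117.
At the golden rule the marginal product of capital equals n+g+δ: 0.23·k^(0.23−1) = 0.117. Solving, k_gold = (0.23/0.117)^(1/0.77) ≈ 2.4056.
y_gold = 2.4056^0.23 ≈ 1.2237.
c_gold = y_gold − (n+g+δ)·k_gold = 1.2237 − 0.117·2.4056 ≈ 0.9423.

c_gold ≈ 0.9423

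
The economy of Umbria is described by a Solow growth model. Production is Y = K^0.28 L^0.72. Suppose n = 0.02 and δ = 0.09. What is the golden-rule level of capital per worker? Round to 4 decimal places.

k_gold ≈ 3.6607

Capital per worker breaks even when investment replaces (n + δ)·k; here n + δ = 0.11.
Golden rule sets MPK = n+δ: 0.28·k^(0.28−1) = 0.11, so k_gold = (0.28/0.11)^(1/0.72) ≈ 3.6607.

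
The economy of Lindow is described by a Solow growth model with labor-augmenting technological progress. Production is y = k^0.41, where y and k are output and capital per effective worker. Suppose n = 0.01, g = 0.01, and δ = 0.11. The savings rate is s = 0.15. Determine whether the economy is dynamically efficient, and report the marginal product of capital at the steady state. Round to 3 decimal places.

n + g + δ = 0.01 + 0.01 + 0.11 = 0.13.
Steady-state k*: s·k^0.41 = 0.13·k gives k* = (0.15/0.13)^(1/0.59) ≈ 1.2745.
MPK = 0.41·1.2745^(-0.59) ≈ 0.3553.
MPK > n+g+δ = 0.13, so the economy is dynamically efficient (under-saving).

dynamically efficient; MPK ≈ 0.355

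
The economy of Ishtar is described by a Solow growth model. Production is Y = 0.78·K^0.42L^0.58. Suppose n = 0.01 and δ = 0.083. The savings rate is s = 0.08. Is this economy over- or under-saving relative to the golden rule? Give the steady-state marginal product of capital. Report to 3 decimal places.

n + δ = 0.01 + 0.083 = 0.093.
Steady-state k*: s·A·k^0.42 = 0.093·k gives k* = (0.08·0.78/0.093)^(1/0.58) ≈ 0.5026.
MPK = 0.42·0.78·0.5026^(-0.58) ≈ 0.4882.
MPK > n+δ = 0.093, so the economy is dynamically efficient (under-saving).

under-saving; MPK ≈ 0.488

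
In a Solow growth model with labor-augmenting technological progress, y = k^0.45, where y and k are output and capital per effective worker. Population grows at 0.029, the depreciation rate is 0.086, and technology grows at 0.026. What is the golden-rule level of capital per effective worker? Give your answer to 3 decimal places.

k_gold ≈ 8.248

n + g + δ = 0.029 + 0.026 + 0.086 = 0.141.
Maximizing c = f(k) − (n+g+δ)·k gives f'(k) = n+g+δ, i.e. 0.45·k^(0.45−1) = 0.141, so k_gold = (0.45/0.141)^(1/0.55) ≈ 8.2481.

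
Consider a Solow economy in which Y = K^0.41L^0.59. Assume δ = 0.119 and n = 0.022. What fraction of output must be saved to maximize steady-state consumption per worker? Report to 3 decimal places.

n + δ = 0.022 + 0.119 = 0.141.
At the golden rule MPK = n+δ, and in any Cobb-Douglas steady state s = (n+δ)·k/y = MPK·k/y = capital's share 0.41.

s_gold = 0.410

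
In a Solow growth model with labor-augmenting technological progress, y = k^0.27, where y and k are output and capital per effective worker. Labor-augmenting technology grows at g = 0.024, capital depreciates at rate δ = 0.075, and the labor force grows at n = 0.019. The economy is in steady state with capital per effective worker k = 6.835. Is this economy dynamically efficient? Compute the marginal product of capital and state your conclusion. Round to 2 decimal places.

n + g + δ = 0.019 + 0.024 + 0.075 = 0.118.
MPK = 0.27·k^(0.27−1) = 0.27·6.835^(-0.73) ≈ 0.0664.
MPK < 0.118, so the economy is dynamically inefficient (over-saving).

dynamically inefficient; MPK ≈ 0.07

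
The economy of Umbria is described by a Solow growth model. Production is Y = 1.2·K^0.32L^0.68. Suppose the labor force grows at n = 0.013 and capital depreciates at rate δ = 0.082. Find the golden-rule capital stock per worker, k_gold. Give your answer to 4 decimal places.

k_gold ≈ 7.7996

Capital per worker breaks even when investment replaces (n + δ)·k; here n + δ = 0.095.
Maximizing c = f(k) − (n+δ)·k gives f'(k) = n+δ, i.e. 0.32·1.2·k^(0.32−1) = 0.095, so k_gold = (0.32·1.2/0.095)^(1/0.68) ≈ 7.7996.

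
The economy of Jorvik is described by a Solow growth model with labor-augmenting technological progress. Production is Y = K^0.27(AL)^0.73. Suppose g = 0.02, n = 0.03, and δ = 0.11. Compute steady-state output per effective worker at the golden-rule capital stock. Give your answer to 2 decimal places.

y_gold ≈ 1.21

The effective depreciation rate is n + g + δ = 0.03 + 0.02 + 0.11 = 0.16.
At the golden rule the marginal product of capital equals n+g+δ: 0.27·k^(0.27−1) = 0.16. Solving, k_gold = (0.27/0.16)^(1/0.73) ≈ 2.0478.
Output: y_gold = k_gold^0.27 = 2.0478^0.27 ≈ 1.2135.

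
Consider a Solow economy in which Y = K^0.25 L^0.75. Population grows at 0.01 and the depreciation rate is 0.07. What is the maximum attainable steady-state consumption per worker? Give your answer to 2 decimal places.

c_gold ≈ 1.10

Capital per worker breaks even when investment replaces (n + δ)·k; here n + δ = 0.08.
Maximizing c = f(k) − (n+δ)·k gives f'(k) = n+δ, i.e. 0.25·k^(0.25−1) = 0.08, so k_gold = (0.25/0.08)^(1/0.75) ≈ 4.5688.
y_gold = 4.5688^0.25 ≈ 1.4620.
c_gold = y_gold − (n+δ)·k_gold = 1.4620 − 0.08·4.5688 ≈ 1.0965.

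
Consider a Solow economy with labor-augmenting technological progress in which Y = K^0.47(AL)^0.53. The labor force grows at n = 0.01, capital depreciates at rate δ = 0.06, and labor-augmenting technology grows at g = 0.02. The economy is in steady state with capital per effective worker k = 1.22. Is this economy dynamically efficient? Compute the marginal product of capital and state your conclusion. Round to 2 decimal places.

Break-even investment rate: n + g + δ = 0.01 + 0.02 + 0.06 = 0.09.
MPK = 0.47·k^(0.47−1) = 0.47·1.22^(-0.53) ≈ 0.4230.
MPK > 0.09, so the economy is dynamically efficient (under-saving).

dynamically efficient; MPK ≈ 0.42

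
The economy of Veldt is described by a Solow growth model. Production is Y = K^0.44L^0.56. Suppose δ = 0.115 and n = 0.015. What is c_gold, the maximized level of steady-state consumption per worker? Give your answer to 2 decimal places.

Capital per worker breaks even when investment replaces (n + δ)·k; here n + δ = 0.13.
Setting f'(k) = n+δ gives 0.44·k^(0.44−1) = 0.13, hence k_gold = (0.44/0.13)^(1/0.56) ≈ 8.8217.
y_gold = 8.8217^0.44 ≈ 2.6064.
c_gold = y_gold − (n+δ)·k_gold = 2.6064 − 0.13·8.8217 ≈ 1.4596.

c_gold ≈ 1.46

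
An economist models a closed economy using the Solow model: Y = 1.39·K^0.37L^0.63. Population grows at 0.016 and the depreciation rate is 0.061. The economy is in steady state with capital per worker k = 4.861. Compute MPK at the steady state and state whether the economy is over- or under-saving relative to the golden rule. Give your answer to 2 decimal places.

under-saving; MPK ≈ 0.19

Capital per worker breaks even when investment replaces (n + δ)·k; here n + δ = 0.077.
MPK = 0.37·1.39·k^(0.37−1) = 0.37·1.39·4.861^(-0.63) ≈ 0.1899.
MPK > 0.077, so the economy is dynamically efficient (under-saving).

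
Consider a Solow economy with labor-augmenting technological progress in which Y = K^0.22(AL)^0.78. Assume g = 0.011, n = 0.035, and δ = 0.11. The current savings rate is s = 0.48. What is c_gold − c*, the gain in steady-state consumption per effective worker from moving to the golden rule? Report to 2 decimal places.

The effective depreciation rate is n + g + δ = 0.035 + 0.011 + 0.11 = 0.156.
Current steady state (s = 0.48): k* = (0.48/0.156)^(1/0.78) ≈ 4.2246, y* = 4.2246^0.22 ≈ 1.3730, c* = (1−0.48)·1.3730 ≈ 0.7140.
Golden rule sets MPK = n+g+δ: 0.22·k^(0.22−1) = 0.156, so k_gold = (0.22/0.156)^(1/0.78) ≈ 1.5538.
y_gold = 1.5538^0.22 ≈ 1.1018, c_gold = y_gold − 0.156·k_gold ≈ 0.8594.
Gain: Δc = 0.8594 − 0.7140 ≈ 0.1455.

Δc ≈ 0.15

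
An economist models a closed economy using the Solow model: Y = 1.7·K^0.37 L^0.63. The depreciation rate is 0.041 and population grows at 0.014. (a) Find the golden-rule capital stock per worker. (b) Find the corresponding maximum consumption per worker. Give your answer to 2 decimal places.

Capital per worker breaks even when investment replaces (n + δ)·k; here n + δ = 0.055.
At the golden rule the marginal product of capital equals n+δ: 0.37·1.7·k^(0.37−1) = 0.055. Solving, k_gold = (0.37·1.7/0.055)^(1/0.63) ≈ 47.8434.
y_gold = 1.7·47.8434^0.37 ≈ 7.1119; c_gold = y_gold − 0.055·k_gold ≈ 4.4805.

(a) k_gold ≈ 47.84; (b) c_gold ≈ 4.48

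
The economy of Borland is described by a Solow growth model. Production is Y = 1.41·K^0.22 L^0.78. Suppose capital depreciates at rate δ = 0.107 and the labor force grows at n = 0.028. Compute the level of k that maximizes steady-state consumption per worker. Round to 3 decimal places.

k_gold ≈ 2.905

Capital per worker breaks even when investment replaces (n + δ)·k; here n + δ = 0.135.
Maximizing c = f(k) − (n+δ)·k gives f'(k) = n+δ, i.e. 0.22·1.41·k^(0.22−1) = 0.135, so k_gold = (0.22·1.41/0.135)^(1/0.78) ≈ 2.9055.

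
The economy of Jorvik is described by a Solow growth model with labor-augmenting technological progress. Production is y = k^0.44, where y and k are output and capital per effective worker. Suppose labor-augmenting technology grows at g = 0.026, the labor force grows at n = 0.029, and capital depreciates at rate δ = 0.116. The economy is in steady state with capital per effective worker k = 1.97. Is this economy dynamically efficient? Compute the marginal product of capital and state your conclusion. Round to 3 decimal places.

dynamically efficient; MPK ≈ 0.301

The effective depreciation rate is n + g + δ = 0.029 + 0.026 + 0.116 = 0.171.
MPK = 0.44·k^(0.44−1) = 0.44·1.97^(-0.56) ≈ 0.3010.
MPK > 0.171, so the economy is dynamically efficient (under-saving).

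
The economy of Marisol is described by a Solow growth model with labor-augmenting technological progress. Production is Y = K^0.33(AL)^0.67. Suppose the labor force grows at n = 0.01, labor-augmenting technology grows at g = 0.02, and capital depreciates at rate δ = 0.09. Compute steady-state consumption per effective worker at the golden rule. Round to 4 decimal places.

c_gold ≈ 1.1027

Capital per effective worker breaks even when investment replaces (n + g + δ)·k; here n + g + δ = 0.12.
Setting f'(k) = n+g+δ gives 0.33·k^(0.33−1) = 0.12, hence k_gold = (0.33/0.12)^(1/0.67) ≈ 4.5261.
y_gold = 4.5261^0.33 ≈ 1.6458.
c_gold = y_gold − (n+g+δ)·k_gold = 1.6458 − 0.12·4.5261 ≈ 1.1027.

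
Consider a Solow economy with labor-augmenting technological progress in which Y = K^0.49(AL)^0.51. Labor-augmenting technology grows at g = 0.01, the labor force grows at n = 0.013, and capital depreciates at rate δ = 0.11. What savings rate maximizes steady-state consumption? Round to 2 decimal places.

s_gold = 0.49

Capital per effective worker breaks even when investment replaces (n + g + δ)·k; here n + g + δ = 0.133.
At the golden rule MPK = n+g+δ, and in any Cobb-Douglas steady state s = (n+g+δ)·k/y = MPK·k/y = capital's share 0.49.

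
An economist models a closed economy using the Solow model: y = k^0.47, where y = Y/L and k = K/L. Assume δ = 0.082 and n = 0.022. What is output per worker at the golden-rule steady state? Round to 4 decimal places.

y_gold ≈ 3.8098

n + δ = 0.022 + 0.082 = 0.104.
Golden rule sets MPK = n+δ: 0.47·k^(0.47−1) = 0.104, so k_gold = (0.47/0.104)^(1/0.53) ≈ 17.2175.
Output: y_gold = k_gold^0.47 = 17.2175^0.47 ≈ 3.8098.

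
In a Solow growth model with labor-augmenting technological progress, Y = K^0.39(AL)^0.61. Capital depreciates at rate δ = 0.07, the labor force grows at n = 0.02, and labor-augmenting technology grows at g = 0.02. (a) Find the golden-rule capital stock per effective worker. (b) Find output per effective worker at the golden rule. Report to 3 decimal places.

(a) k_gold ≈ 7.963; (b) y_gold ≈ 2.246

Break-even investment rate: n + g + δ = 0.02 + 0.02 + 0.07 = 0.11.
Maximizing c = f(k) − (n+g+δ)·k gives f'(k) = n+g+δ, i.e. 0.39·k^(0.39−1) = 0.11, so k_gold = (0.39/0.11)^(1/0.61) ≈ 7.9635.
y_gold = 7.9635^0.39 ≈ 2.2461.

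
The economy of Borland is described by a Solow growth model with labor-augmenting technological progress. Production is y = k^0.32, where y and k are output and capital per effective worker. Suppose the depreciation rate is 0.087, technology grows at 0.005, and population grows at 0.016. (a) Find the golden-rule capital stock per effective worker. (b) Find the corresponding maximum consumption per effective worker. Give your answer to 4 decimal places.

The effective depreciation rate is n + g + δ = 0.016 + 0.005 + 0.087 = 0.108.
At the golden rule the marginal product of capital equals n+g+δ: 0.32·k^(0.32−1) = 0.108. Solving, k_gold = (0.32/0.108)^(1/0.68) ≈ 4.9399.
y_gold = 4.9399^0.32 ≈ 1.6672; c_gold = y_gold − 0.108·k_gold ≈ 1.1337.

(a) k_gold ≈ 4.9399; (b) c_gold ≈ 1.1337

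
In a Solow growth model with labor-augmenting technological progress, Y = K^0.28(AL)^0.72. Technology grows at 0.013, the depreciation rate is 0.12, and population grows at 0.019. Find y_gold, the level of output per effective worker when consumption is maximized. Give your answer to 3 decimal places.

y_gold ≈ 1.268

n + g + δ = 0.019 + 0.013 + 0.12 = 0.152.
Maximizing c = f(k) − (n+g+δ)·k gives f'(k) = n+g+δ, i.e. 0.28·k^(0.28−1) = 0.152, so k_gold = (0.28/0.152)^(1/0.72) ≈ 2.3361.
Output: y_gold = k_gold^0.28 = 2.3361^0.28 ≈ 1.2682.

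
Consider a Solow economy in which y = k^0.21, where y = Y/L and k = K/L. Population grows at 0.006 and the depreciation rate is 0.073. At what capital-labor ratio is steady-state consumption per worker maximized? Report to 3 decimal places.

k_gold ≈ 3.447

The effective depreciation rate is n + δ = 0.006 + 0.073 = 0.079.
Golden rule sets MPK = n+δ: 0.21·k^(0.21−1) = 0.079, so k_gold = (0.21/0.079)^(1/0.79) ≈ 3.4471.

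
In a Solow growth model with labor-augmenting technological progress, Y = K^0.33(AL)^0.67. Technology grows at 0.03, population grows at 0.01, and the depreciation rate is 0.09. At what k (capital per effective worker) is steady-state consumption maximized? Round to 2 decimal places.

The effective depreciation rate is n + g + δ = 0.01 + 0.03 + 0.09 = 0.13.
At the golden rule the marginal product of capital equals n+g+δ: 0.33·k^(0.33−1) = 0.13. Solving, k_gold = (0.33/0.13)^(1/0.67) ≈ 4.0164.

k_gold ≈ 4.02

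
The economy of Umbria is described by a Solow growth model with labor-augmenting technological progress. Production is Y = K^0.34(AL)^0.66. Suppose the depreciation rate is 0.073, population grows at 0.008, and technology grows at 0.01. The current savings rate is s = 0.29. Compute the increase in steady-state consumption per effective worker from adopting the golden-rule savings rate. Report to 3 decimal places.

Capital per effective worker breaks even when investment replaces (n + g + δ)·k; here n + g + δ = 0.091.
Current steady state (s = 0.29): k* = (0.29/0.091)^(1/0.66) ≈ 5.7898, y* = 5.7898^0.34 ≈ 1.8168, c* = (1−0.29)·1.8168 ≈ 1.2899.
Golden rule sets MPK = n+g+δ: 0.34·k^(0.34−1) = 0.091, so k_gold = (0.34/0.091)^(1/0.66) ≈ 7.3677.
y_gold = 7.3677^0.34 ≈ 1.9719, c_gold = y_gold − 0.091·k_gold ≈ 1.3015.
Gain: Δc = 1.3015 − 1.2899 ≈ 0.0116.

Δc ≈ 0.012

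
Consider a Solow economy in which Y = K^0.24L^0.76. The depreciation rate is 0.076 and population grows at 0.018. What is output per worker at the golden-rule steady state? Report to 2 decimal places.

y_gold ≈ 1.34

Capital per worker breaks even when investment replaces (n + δ)·k; here n + δ = 0.094.
Setting f'(k) = n+δ gives 0.24·k^(0.24−1) = 0.094, hence k_gold = (0.24/0.094)^(1/0.76) ≈ 3.4327.
Output: y_gold = k_gold^0.24 = 3.4327^0.24 ≈ 1.3445.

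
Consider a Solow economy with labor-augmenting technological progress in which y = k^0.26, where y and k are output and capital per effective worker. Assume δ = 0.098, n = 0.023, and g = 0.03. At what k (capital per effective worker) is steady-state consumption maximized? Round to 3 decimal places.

k_gold ≈ 2.084

The effective depreciation rate is n + g + δ = 0.023 + 0.03 + 0.098 = 0.151.
At the golden rule the marginal product of capital equals n+g+δ: 0.26·k^(0.26−1) = 0.151. Solving, k_gold = (0.26/0.151)^(1/0.74) ≈ 2.0841.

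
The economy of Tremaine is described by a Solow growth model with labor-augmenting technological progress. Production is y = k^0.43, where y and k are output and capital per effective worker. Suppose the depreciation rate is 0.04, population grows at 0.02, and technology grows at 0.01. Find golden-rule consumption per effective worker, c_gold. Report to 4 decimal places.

c_gold ≈ 2.2419

Capital per effective worker breaks even when investment replaces (n + g + δ)·k; here n + g + δ = 0.07.
Setting f'(k) = n+g+δ gives 0.43·k^(0.43−1) = 0.07, hence k_gold = (0.43/0.07)^(1/0.57) ≈ 24.1605.
y_gold = 24.1605^0.43 ≈ 3.9331.
c_gold = y_gold − (n+g+δ)·k_gold = 3.9331 − 0.07·24.1605 ≈ 2.2419.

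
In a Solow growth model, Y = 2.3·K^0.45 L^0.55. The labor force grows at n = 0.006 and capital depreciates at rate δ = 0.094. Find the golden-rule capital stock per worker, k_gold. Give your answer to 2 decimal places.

k_gold ≈ 70.04

The effective depreciation rate is n + δ = 0.006 + 0.094 = 0.1.
Setting f'(k) = n+δ gives 0.45·2.3·k^(0.45−1) = 0.1, hence k_gold = (0.45·2.3/0.1)^(1/0.55) ≈ 70.0400.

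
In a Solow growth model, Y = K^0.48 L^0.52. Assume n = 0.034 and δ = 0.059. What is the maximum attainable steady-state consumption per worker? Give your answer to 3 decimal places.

The effective depreciation rate is n + δ = 0.034 + 0.059 = 0.093.
Maximizing c = f(k) − (n+δ)·k gives f'(k) = n+δ, i.e. 0.48·k^(0.48−1) = 0.093, so k_gold = (0.48/0.093)^(1/0.52) ≈ 23.4795.
y_gold = 23.4795^0.48 ≈ 4.5492.
c_gold = y_gold − (n+δ)·k_gold = 4.5492 − 0.093·23.4795 ≈ 2.3656.

c_gold ≈ 2.366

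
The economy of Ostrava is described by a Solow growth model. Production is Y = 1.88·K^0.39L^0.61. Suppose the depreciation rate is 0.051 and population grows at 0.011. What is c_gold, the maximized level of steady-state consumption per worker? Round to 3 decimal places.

c_gold ≈ 5.564

Capital per worker breaks even when investment replaces (n + δ)·k; here n + δ = 0.062.
Golden rule sets MPK = n+δ: 0.39·1.88·k^(0.39−1) = 0.062, so k_gold = (0.39·1.88/0.062)^(1/0.61) ≈ 57.3771.
y_gold = 1.88·57.3771^0.39 ≈ 9.1215.
c_gold = y_gold − (n+δ)·k_gold = 9.1215 − 0.062·57.3771 ≈ 5.5641.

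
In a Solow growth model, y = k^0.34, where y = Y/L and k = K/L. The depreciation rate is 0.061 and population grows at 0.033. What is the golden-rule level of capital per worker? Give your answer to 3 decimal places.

k_gold ≈ 7.014

Break-even investment rate: n + δ = 0.033 + 0.061 = 0.094.
At the golden rule the marginal product of capital equals n+δ: 0.34·k^(0.34−1) = 0.094. Solving, k_gold = (0.34/0.094)^(1/0.66) ≈ 7.0143.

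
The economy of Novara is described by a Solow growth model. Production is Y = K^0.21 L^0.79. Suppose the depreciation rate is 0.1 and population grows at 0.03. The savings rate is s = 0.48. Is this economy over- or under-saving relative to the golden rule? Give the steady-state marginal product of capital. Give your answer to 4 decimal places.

over-saving; MPK ≈ 0.0569

Capital per worker breaks even when investment replaces (n + δ)·k; here n + δ = 0.13.
Steady-state k*: s·k^0.21 = 0.13·k gives k* = (0.48/0.13)^(1/0.79) ≈ 5.2251.
MPK = 0.21·5.2251^(-0.79) ≈ 0.0569.
MPK < n+δ = 0.13, so the economy is dynamically inefficient (over-saving).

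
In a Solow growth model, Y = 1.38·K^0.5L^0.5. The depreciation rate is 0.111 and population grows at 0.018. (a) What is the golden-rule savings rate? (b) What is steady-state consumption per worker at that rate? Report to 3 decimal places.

(a) s_gold = 0.500; (b) c_gold ≈ 3.691

The effective depreciation rate is n + δ = 0.018 + 0.111 = 0.129.
For Cobb-Douglas, s_gold equals capital's share: s_gold = 0.5.
Setting f'(k) = n+δ gives 0.5·1.38·k^(0.5−1) = 0.129, hence k_gold = (0.5·1.38/0.129)^(1/0.5) ≈ 28.6101.
y_gold = 1.38·28.6101^0.5 ≈ 7.3814; c_gold = (1−0.5)·y_gold ≈ 3.6907.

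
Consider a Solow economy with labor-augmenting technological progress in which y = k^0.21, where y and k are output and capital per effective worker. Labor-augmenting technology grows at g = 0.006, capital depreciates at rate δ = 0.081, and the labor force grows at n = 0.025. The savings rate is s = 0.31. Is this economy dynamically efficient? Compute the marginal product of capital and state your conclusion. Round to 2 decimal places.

Capital per effective worker breaks even when investment replaces (n + g + δ)·k; here n + g + δ = 0.112.
Steady-state k*: s·k^0.21 = 0.112·k gives k* = (0.31/0.112)^(1/0.79) ≈ 3.6281.
MPK = 0.21·3.6281^(-0.79) ≈ 0.0759.
MPK < n+g+δ = 0.112, so the economy is dynamically inefficient (over-saving).

dynamically inefficient; MPK ≈ 0.08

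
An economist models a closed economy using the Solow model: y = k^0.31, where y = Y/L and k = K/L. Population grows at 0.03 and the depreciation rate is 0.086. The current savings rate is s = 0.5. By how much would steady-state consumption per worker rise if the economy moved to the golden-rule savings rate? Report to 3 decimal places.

Break-even investment rate: n + δ = 0.03 + 0.086 = 0.116.
Current steady state (s = 0.5): k* = (0.5/0.116)^(1/0.69) ≈ 8.3096, y* = 8.3096^0.31 ≈ 1.9278, c* = (1−0.5)·1.9278 ≈ 0.9639.
At the golden rule the marginal product of capital equals n+δ: 0.31·k^(0.31−1) = 0.116. Solving, k_gold = (0.31/0.116)^(1/0.69) ≈ 4.1562.
y_gold = 4.1562^0.31 ≈ 1.5552, c_gold = y_gold − 0.116·k_gold ≈ 1.0731.
Gain: Δc = 1.0731 − 0.9639 ≈ 0.1092.

Δc ≈ 0.109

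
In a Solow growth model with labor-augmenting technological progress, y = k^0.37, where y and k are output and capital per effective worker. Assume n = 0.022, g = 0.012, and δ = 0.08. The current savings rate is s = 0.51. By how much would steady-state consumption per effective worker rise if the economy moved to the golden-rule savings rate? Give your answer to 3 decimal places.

n + g + δ = 0.022 + 0.012 + 0.08 = 0.114.
Current steady state (s = 0.51): k* = (0.51/0.114)^(1/0.63) ≈ 10.7846, y* = 10.7846^0.37 ≈ 2.4107, c* = (1−0.51)·2.4107 ≈ 1.1812.
Setting f'(k) = n+g+δ gives 0.37·k^(0.37−1) = 0.114, hence k_gold = (0.37/0.114)^(1/0.63) ≈ 6.4801.
y_gold = 6.4801^0.37 ≈ 1.9966, c_gold = y_gold − 0.114·k_gold ≈ 1.2578.
Gain: Δc = 1.2578 − 1.1812 ≈ 0.0766.

Δc ≈ 0.077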